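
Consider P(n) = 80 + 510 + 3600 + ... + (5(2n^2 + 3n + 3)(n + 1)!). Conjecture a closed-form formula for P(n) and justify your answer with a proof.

We claim P(n) = (10n + 5)(n + 2)! - 10 for all n ≥ 1.
Base case (n = 1): P(1) = 80, and the closed form gives 80. They agree.
Inductive step: suppose the statement holds for some i ≥ 1, so P(i) = (10i + 5)(i + 2)! - 10.
Then P(i+1) = P(i) + (5(2i^2 + 7i + 8)(i + 2)!) = ((10i + 5)(i + 2)! - 10) + (5(2i^2 + 7i + 8)(i + 2)!).
Simplifying, P(i+1) = (10(i+1) + 5)((i+1) + 2)! - 10,
which is the closed form with n = i+1.
By the principle of mathematical induction, the result holds for all n ≥ 1.

P(n) = (10n + 5)(n + 2)! - 10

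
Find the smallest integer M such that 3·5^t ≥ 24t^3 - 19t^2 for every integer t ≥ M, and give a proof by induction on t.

M = 4

At t = 3: 375 < 477, so the inequality fails and M ≥ 4. We prove 3·5^t ≥ 24t^3 - 19t^2 for all t ≥ 4.
Base case (t = 4): 3·5^t = 1875 and 24t^3 - 19t^2 = 1232, so 1875 ≥ 1232.
For the inductive step, assume it holds for an arbitrary p ≥ 4, so 3·5^p ≥ 24p^3 - 19p^2.
Then 3·5^(p + 1) = 5·(3·5^p) ≥ 5·(24p^3 - 19p^2).
Also, for p ≥ 4 we have 5·(24p^3 - 19p^2) ≥ 24(p+1)^3 - 19(p+1)^2, since 5·(24p^3 - 19p^2) − (24(p+1)^3 - 19(p+1)^2) = 96p^3 - 148p^2 - 34p - 5, which is nonnegative for all p ≥ 4.
Combining, 3·5^(p + 1) ≥ 24(p+1)^3 - 19(p+1)^2.
By the principle of mathematical induction, the result holds for all t ≥ 4.
Hence the smallest such M is 4.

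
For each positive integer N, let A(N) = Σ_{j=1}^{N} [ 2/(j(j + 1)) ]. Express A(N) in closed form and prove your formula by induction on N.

We claim A(N) = 2N/(N + 1) for all N ≥ 1.
Base step (N = 1): A(1) = 1, and the closed form gives 1. They agree.
Suppose the result is true for N = j, so A(j) = 2j/(j + 1).
Then A(j+1) = A(j) + (2/((j + 1)(j + 2))) = (2j/(j + 1)) + (2/((j + 1)(j + 2))).
Simplifying, A(j+1) = 2(j + 1)/(j + 2) = 2(j+1)/((j+1) + 1),
which is the closed form with N = j+1.
Hence, by induction on N, the claim holds for every N ≥ 1.

A(N) = 2N/(N + 1)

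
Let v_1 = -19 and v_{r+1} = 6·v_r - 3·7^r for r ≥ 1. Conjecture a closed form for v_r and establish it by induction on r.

Computing the first terms: v_1 = -19, v_2 = -135, v_3 = -957. This suggests v_r = 2·6^(r - 1) - 3·7^r.
Base case (r = 1): the formula gives -19 = -19 = v_1.
For the inductive step, assume it holds for an arbitrary m ≥ 1, so v_m = 2·6^(m - 1) - 3·7^m.
Then v_{m+1} = 6·v_m - 3·7^m = 6·(2·6^(m - 1) - 3·7^m) - 3·7^m = 2·6^m - 3·7^(m + 1) = 2·6^((m+1) - 1) - 3·7^(m+1),
which is the claimed formula at r = m+1.
This completes the induction.

v_r = 2·6^(r - 1) - 3·7^r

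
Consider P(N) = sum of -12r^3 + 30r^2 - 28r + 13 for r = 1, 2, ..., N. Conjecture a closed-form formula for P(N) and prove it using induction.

We claim P(N) = -N(3N^3 - 4N^2 + 2N - 4) for all N ≥ 1.
Base case (N = 1): P(1) = 3, and the closed form gives 3. They agree.
Inductive step: suppose the statement holds for some r ≥ 1, so P(r) = r(-3r^3 + 4r^2 - 2r + 4).
Then P(r+1) = P(r) + (-12r^3 - 6r^2 - 4r + 3) = (r(-3r^3 + 4r^2 - 2r + 4)) + (-12r^3 - 6r^2 - 4r + 3).
Simplifying, P(r+1) = -(r + 1)(3r^3 + 5r^2 + 3r - 3) = -(r+1)(3(r+1)^3 - 4(r+1)^2 + 2(r+1) - 4),
which is the closed form with N = r+1.
By the principle of mathematical induction, the result holds for all N ≥ 1.

P(N) = -N(3N^3 - 4N^2 + 2N - 4)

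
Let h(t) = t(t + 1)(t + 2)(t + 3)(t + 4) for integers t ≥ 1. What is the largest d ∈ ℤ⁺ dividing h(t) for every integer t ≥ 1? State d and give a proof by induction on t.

Computing the first values: h(1) = 120 and h(2) = 720; gcd(120, 720) = 120, so d ≤ 120.
We prove 120 | t(t + 1)(t + 2)(t + 3)(t + 4) for all t ≥ 1 by induction on t.
Base step (t = 1): h(1) = 120 = 120·(1), so 120 | h(1).
Suppose the result is true for t = j, i.e. 120 | h(j). Then
h(j+1) − h(j) = (j+1)·(j+2)·(j+3)·(j+4)·(j+5) − j·(j+1)·(j+2)·(j+3)·(j+4) = (j+1)·(j+2)·(j+3)·(j+4)·[(j+5) − j] = 5·(j+1)·(j+2)·(j+3)·(j+4). The product of 4 consecutive integers is divisible by (4)! = 24, so h(j+1) − h(j) is divisible by 5·24 = 120. By the inductive hypothesis 120 | h(j), hence 120 | h(j+1).
Hence, by induction on t, the claim holds for every t ≥ 1.
Therefore the largest such d is 120.

d = 120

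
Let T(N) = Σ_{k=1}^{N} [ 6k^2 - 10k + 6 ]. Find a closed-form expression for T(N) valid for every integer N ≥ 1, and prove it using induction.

We claim T(N) = 2N(N^2 - N + 1) for all N ≥ 1.
For the base case N = 1: T(1) = 2, and the closed form gives 2. They agree.
Suppose the result is true for N = k, so T(k) = 2k(k^2 - k + 1).
Then T(k+1) = T(k) + (6k^2 + 2k + 2) = (2k(k^2 - k + 1)) + (6k^2 + 2k + 2).
Simplifying, T(k+1) = 2(k + 1)(k^2 + k + 1) = 2(k+1)((k+1)^2 - (k+1) + 1),
which is the closed form with N = k+1.
By induction, the statement is established for all N ≥ 1.

T(N) = 2N(N^2 - N + 1)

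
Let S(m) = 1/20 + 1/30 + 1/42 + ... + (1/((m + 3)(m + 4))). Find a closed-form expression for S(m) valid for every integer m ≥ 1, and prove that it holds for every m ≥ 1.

We claim S(m) = m/(4(m + 4)) for all m ≥ 1.
Base case (m = 1): S(1) = 1/20, and the closed form gives 1/20. They agree.
Suppose the result is true for m = k, so S(k) = k/(4(k + 4)).
Then S(k+1) = S(k) + (1/((k + 4)(k + 5))) = (k/(4(k + 4))) + (1/((k + 4)(k + 5))).
Simplifying, S(k+1) = (k + 1)/(4(k + 5)) = (k+1)/(4((k+1) + 4)),
which is the closed form with m = k+1.
Hence, by induction on m, the claim holds for every m ≥ 1.

S(m) = m/(4(m + 4))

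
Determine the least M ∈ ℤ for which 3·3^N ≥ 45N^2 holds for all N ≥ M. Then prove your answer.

M = 6

At N = 5: 729 < 1125, so the inequality fails and M ≥ 6. We prove 3·3^N ≥ 45N^2 for all N ≥ 6.
When N = 6: 3·3^N = 2187 and 45N^2 = 1620, so 2187 ≥ 1620.
Inductive step: assume the claim holds for N = m, so 3·3^m ≥ 45m^2.
Then 3·3^(m + 1) = 3·(3·3^m) ≥ 3·(45m^2).
Also, for m ≥ 6 we have 3·(45m^2) ≥ 45(m+1)^2, since 3 ≥ (1 + 1/m)^2 for all m ≥ 6.
Combining, 3·3^(m + 1) ≥ 45(m+1)^2.
By the principle of mathematical induction, the result holds for all N ≥ 6.
Hence the smallest such M is 6.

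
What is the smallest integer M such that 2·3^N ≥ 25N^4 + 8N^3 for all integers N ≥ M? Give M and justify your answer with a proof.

M = 12

At N = 11: 354294 < 376673, so the inequality fails and M ≥ 12. We prove 2·3^N ≥ 25N^4 + 8N^3 for all N ≥ 12.
When N = 12: 2·3^N = 1062882 and 25N^4 + 8N^3 = 532224, so 1062882 ≥ 532224.
Inductive step: suppose the statement holds for some k ≥ 12, so 2·3^k ≥ 25k^4 + 8k^3.
Then 2·3^(k + 1) = 3·(2·3^k) ≥ 3·(25k^4 + 8k^3).
Also, for k ≥ 12 we have 3·(25k^4 + 8k^3) ≥ 25(k+1)^4 + 8(k+1)^3, since 3·(25k^4 + 8k^3) − (25(k+1)^4 + 8(k+1)^3) = 50k^4 - 84k^3 - 174k^2 - 124k - 33, which is nonnegative for all k ≥ 12.
Combining, 2·3^(k + 1) ≥ 25(k+1)^4 + 8(k+1)^3.
By the principle of mathematical induction, the result holds for all N ≥ 12.
Hence the smallest such M is 12.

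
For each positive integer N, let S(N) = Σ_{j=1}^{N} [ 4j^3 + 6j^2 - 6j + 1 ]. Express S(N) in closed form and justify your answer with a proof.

S(N) = N(N^3 + 4N^2 + N - 1)

We claim S(N) = N(N^3 + 4N^2 + N - 1) for all N ≥ 1.
When N = 1: S(1) = 5, and the closed form gives 5. They agree.
Suppose the result is true for N = j, so S(j) = j(j^3 + 4j^2 + j - 1).
Then S(j+1) = S(j) + (4j^3 + 18j^2 + 18j + 5) = (j(j^3 + 4j^2 + j - 1)) + (4j^3 + 18j^2 + 18j + 5).
Simplifying, S(j+1) = (j + 1)(j^3 + 7j^2 + 12j + 5) = (j+1)((j+1)^3 + 4(j+1)^2 + (j+1) - 1),
which is the closed form with N = j+1.
By induction, the statement is established for all N ≥ 1.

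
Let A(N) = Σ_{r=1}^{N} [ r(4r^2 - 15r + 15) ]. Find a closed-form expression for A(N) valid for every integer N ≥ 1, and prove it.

A(N) = N(N + 1)(N^2 - 4N + 5)

We claim A(N) = N(N + 1)(N^2 - 4N + 5) for all N ≥ 1.
Base step (N = 1): A(1) = 4, and the closed form gives 4. They agree.
Suppose the result is true for N = r, so A(r) = r(r^3 - 3r^2 + r + 5).
Then A(r+1) = A(r) + (-(r + 1)(15r - 4(r + 1)^2)) = (r(r^3 - 3r^2 + r + 5)) + (-(r + 1)(15r - 4(r + 1)^2)).
Simplifying, A(r+1) = (r + 1)(r + 2)(r^2 - 2r + 2) = (r+1)((r+1) + 1)((r+1)^2 - 4(r+1) + 5),
which is the closed form with N = r+1.
By the principle of mathematical induction, the result holds for all N ≥ 1.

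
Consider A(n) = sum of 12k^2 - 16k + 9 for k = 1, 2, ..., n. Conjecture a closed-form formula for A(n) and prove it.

We claim A(n) = n(4n^2 - 2n + 3) for all n ≥ 1.
When n = 1: A(1) = 5, and the closed form gives 5. They agree.
For the inductive step, assume it holds for an arbitrary k ≥ 1, so A(k) = k(4k^2 - 2k + 3).
Then A(k+1) = A(k) + (12k^2 + 8k + 5) = (k(4k^2 - 2k + 3)) + (12k^2 + 8k + 5).
Simplifying, A(k+1) = (k + 1)(4k^2 + 6k + 5) = (k+1)(4(k+1)^2 - 2(k+1) + 3),
which is the closed form with n = k+1.
By induction, the statement is established for all n ≥ 1.

A(n) = n(4n^2 - 2n + 3)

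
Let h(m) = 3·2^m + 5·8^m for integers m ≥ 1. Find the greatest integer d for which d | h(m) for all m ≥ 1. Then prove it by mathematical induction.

d = 2

Computing the first values: h(1) = 46 and h(2) = 332; gcd(46, 332) = 2, so d ≤ 2.
We prove 2 | 3·2^m + 5·8^m for all m ≥ 1 by induction on m.
When m = 1: h(1) = 46 = 2·(23), so 2 | h(1).
For the inductive step, assume it holds for an arbitrary k ≥ 1, i.e. 2 | h(k). Then
h(k+1) − 8·h(k) = (3·2^(k+1) + 5·8^(k+1)) − 8·(3·2^k + 5·8^k) = (3)·2^k·(2 − 8) = (-18)·2^k. Since 2 | h(k) by the inductive hypothesis, 2 | 8·h(k); and 2 | -18 since -18 = 2·-9. Therefore 2 | h(k+1).
By the principle of mathematical induction, the result holds for all m ≥ 1.
Therefore the largest such d is 2.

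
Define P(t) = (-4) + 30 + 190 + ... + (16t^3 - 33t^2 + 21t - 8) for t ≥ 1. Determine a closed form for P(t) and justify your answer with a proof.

We claim P(t) = t(4t^3 - 3t^2 - 2t - 3) for all t ≥ 1.
Base step (t = 1): P(1) = -4, and the closed form gives -4. They agree.
Inductive step: suppose the statement holds for some r ≥ 1, so P(r) = r(4r^3 - 3r^2 - 2r - 3).
Then P(r+1) = P(r) + (16r^3 + 15r^2 + 3r - 4) = (r(4r^3 - 3r^2 - 2r - 3)) + (16r^3 + 15r^2 + 3r - 4).
Simplifying, P(r+1) = (r + 1)(4r^3 + 9r^2 + 4r - 4) = (r+1)(4(r+1)^3 - 3(r+1)^2 - 2(r+1) - 3),
which is the closed form with t = r+1.
By the principle of mathematical induction, the result holds for all t ≥ 1.

P(t) = t(4t^3 - 3t^2 - 2t - 3)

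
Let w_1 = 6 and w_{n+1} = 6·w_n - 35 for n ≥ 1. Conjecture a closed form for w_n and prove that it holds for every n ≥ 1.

Computing the first terms: w_1 = 6, w_2 = 1, w_3 = -29. This suggests w_n = -6^(n - 1) + 7.
Base step (n = 1): the formula gives 6 = 6 = w_1.
Inductive step: suppose the statement holds for some i ≥ 1, so w_i = -6^(i - 1) + 7.
Then w_{i+1} = 6·w_i - 35 = 6·(-6^(i - 1) + 7) - 35 = -6^i + 7 = -6^((i+1) - 1) + 7,
which is the claimed formula at n = i+1.
This completes the induction.

w_n = -6^(n - 1) + 7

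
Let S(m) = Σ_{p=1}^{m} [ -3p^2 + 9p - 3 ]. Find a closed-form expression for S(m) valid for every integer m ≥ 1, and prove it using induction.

We claim S(m) = -m(m^2 - 3m - 1) for all m ≥ 1.
Base case (m = 1): S(1) = 3, and the closed form gives 3. They agree.
For the inductive step, assume it holds for an arbitrary p ≥ 1, so S(p) = p(-p^2 + 3p + 1).
Then S(p+1) = S(p) + (-3p^2 + 3p + 3) = (p(-p^2 + 3p + 1)) + (-3p^2 + 3p + 3).
Simplifying, S(p+1) = -(p + 1)(p^2 - p - 3) = -(p+1)((p+1)^2 - 3(p+1) - 1),
which is the closed form with m = p+1.
This completes the induction.

S(m) = -m(m^2 - 3m - 1)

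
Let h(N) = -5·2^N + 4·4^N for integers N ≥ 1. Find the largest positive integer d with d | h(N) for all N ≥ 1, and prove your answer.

d = 2

Computing the first values: h(1) = 6 and h(2) = 44; gcd(6, 44) = 2, so d ≤ 2.
We prove 2 | -5·2^N + 4·4^N for all N ≥ 1 by induction on N.
When N = 1: h(1) = 6 = 2·(3), so 2 | h(1).
Inductive step: assume the claim holds for N = r, i.e. 2 | h(r). Then
h(r+1) − 4·h(r) = (-5·2^(r+1) + 4·4^(r+1)) − 4·(-5·2^r + 4·4^r) = (-5)·2^r·(2 − 4) = (10)·2^r. Since 2 | h(r) by the inductive hypothesis, 2 | 4·h(r); and 2 | 10 since 10 = 2·5. Therefore 2 | h(r+1).
By induction, the statement is established for all N ≥ 1.
Therefore the largest such d is 2.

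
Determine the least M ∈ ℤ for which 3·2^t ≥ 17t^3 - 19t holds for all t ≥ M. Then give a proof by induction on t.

At t = 13: 24576 < 37102, so the inequality fails and M ≥ 14. We prove 3·2^t ≥ 17t^3 - 19t for all t ≥ 14.
When t = 14: 3·2^t = 49152 and 17t^3 - 19t = 46382, so 49152 ≥ 46382.
Inductive step: suppose the statement holds for some p ≥ 14, so 3·2^p ≥ 17p^3 - 19p.
Then 3·2^(p + 1) = 2·(3·2^p) ≥ 2·(17p^3 - 19p).
Also, for p ≥ 14 we have 2·(17p^3 - 19p) ≥ 17(p+1)^3 - 19(p+1), since 2·(17p^3 - 19p) − (17(p+1)^3 - 19(p+1)) = 17p^3 - 51p^2 - 70p + 2, which is nonnegative for all p ≥ 14.
Combining, 3·2^(p + 1) ≥ 17(p+1)^3 - 19(p+1).
This completes the induction.
Hence the smallest such M is 14.

M = 14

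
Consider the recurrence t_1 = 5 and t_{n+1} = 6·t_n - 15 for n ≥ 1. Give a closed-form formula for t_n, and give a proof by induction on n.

Computing the first terms: t_1 = 5, t_2 = 15, t_3 = 75. This suggests t_n = 2·6^(n - 1) + 3.
Base case (n = 1): the formula gives 5 = 5 = t_1.
Inductive step: assume the claim holds for n = m, so t_m = 2·6^(m - 1) + 3.
Then t_{m+1} = 6·t_m - 15 = 6·(2·6^(m - 1) + 3) - 15 = 2·6^m + 3 = 2·6^((m+1) - 1) + 3,
which is the claimed formula at n = m+1.
This completes the induction.

t_n = 2·6^(n - 1) + 3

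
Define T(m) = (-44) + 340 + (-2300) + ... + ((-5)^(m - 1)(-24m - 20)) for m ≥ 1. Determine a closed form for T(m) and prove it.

T(m) = 4(-5)^m(m + 1) - 4

We claim T(m) = 4(-5)^m(m + 1) - 4 for all m ≥ 1.
For the base case m = 1: T(1) = -44, and the closed form gives -44. They agree.
Suppose the result is true for m = j, so T(j) = 4(-5)^j(j + 1) - 4.
Then T(j+1) = T(j) + ((-5)^j(-24j - 44)) = (4(-5)^j(j + 1) - 4) + ((-5)^j(-24j - 44)).
Simplifying, T(j+1) = -20(-5)^j·j - 40(-5)^j - 4 = 4(-5)^(j+1)((j+1) + 1) - 4,
which is the closed form with m = j+1.
By induction, the statement is established for all m ≥ 1.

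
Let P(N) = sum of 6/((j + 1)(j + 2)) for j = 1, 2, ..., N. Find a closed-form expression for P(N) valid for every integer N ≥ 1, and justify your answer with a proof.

We claim P(N) = 3N/(N + 2) for all N ≥ 1.
Base case (N = 1): P(1) = 1, and the closed form gives 1. They agree.
Inductive step: suppose the statement holds for some j ≥ 1, so P(j) = 3j/(j + 2).
Then P(j+1) = P(j) + (6/((j + 2)(j + 3))) = (3j/(j + 2)) + (6/((j + 2)(j + 3))).
Simplifying, P(j+1) = 3(j + 1)/(j + 3) = 3(j+1)/((j+1) + 2),
which is the closed form with N = j+1.
By induction, the statement is established for all N ≥ 1.

P(N) = 3N/(N + 2)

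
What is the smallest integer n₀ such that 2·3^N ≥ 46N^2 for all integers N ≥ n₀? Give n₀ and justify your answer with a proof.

n₀ = 7

At N = 6: 1458 < 1656, so the inequality fails and n₀ ≥ 7. We prove 2·3^N ≥ 46N^2 for all N ≥ 7.
Base step (N = 7): 2·3^N = 4374 and 46N^2 = 2254, so 4374 ≥ 2254.
Suppose the result is true for N = k, so 2·3^k ≥ 46k^2.
Then 2·3^(k + 1) = 3·(2·3^k) ≥ 3·(46k^2).
Also, for k ≥ 7 we have 3·(46k^2) ≥ 46(k+1)^2, since 3 ≥ (1 + 1/k)^2 for all k ≥ 7.
Combining, 2·3^(k + 1) ≥ 46(k+1)^2.
By induction, the statement is established for all N ≥ 7.
Hence the smallest such n₀ is 7.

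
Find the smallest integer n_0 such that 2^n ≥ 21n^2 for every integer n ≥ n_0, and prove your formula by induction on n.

At n = 11: 2048 < 2541, so the inequality fails and n_0 ≥ 12. We prove 2^n ≥ 21n^2 for all n ≥ 12.
Base case (n = 12): 2^n = 4096 and 21n^2 = 3024, so 4096 ≥ 3024.
For the inductive step, assume it holds for an arbitrary k ≥ 12, so 2^k ≥ 21k^2.
Then 2^(k + 1) = 2·(2^k) ≥ 2·(21k^2).
Also, for k ≥ 12 we have 2·(21k^2) ≥ 21(k+1)^2, since 2 ≥ (1 + 1/k)^2 for all k ≥ 12.
Combining, 2^(k + 1) ≥ 21(k+1)^2.
By the principle of mathematical induction, the result holds for all n ≥ 12.
Hence the smallest such n_0 is 12.

n_0 = 12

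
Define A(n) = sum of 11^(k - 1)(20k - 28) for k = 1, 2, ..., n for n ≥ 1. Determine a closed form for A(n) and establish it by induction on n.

We claim A(n) = 11^n(2n - 3) + 3 for all n ≥ 1.
Base step (n = 1): A(1) = -8, and the closed form gives -8. They agree.
Inductive step: suppose the statement holds for some k ≥ 1, so A(k) = 11^k(2k - 3) + 3.
Then A(k+1) = A(k) + (11^k(20k - 8)) = (11^k(2k - 3) + 3) + (11^k(20k - 8)).
Simplifying, A(k+1) = 22·11^k·k - 11·11^k + 3 = 11^(k+1)(2(k+1) - 3) + 3,
which is the closed form with n = k+1.
By induction, the statement is established for all n ≥ 1.

A(n) = 11^n(2n - 3) + 3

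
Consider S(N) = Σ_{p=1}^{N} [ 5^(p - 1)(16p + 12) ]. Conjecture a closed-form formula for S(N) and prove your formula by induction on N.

S(N) = 2·5^N(2N + 1) - 2

We claim S(N) = 2·5^N(2N + 1) - 2 for all N ≥ 1.
When N = 1: S(1) = 28, and the closed form gives 28. They agree.
Suppose the result is true for N = p, so S(p) = 2·5^p(2p + 1) - 2.
Then S(p+1) = S(p) + (5^p(16p + 28)) = (2·5^p(2p + 1) - 2) + (5^p(16p + 28)).
Simplifying, S(p+1) = 20·5^p·p + 30·5^p - 2 = 2·5^(p+1)(2(p+1) + 1) - 2,
which is the closed form with N = p+1.
This completes the induction.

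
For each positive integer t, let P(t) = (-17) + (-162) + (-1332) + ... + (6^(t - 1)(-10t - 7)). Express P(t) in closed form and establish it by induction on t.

P(t) = -6^t(2t + 1) + 1

We claim P(t) = -6^t(2t + 1) + 1 for all t ≥ 1.
Base case (t = 1): P(1) = -17, and the closed form gives -17. They agree.
Suppose the result is true for t = p, so P(p) = -6^p(2p + 1) + 1.
Then P(p+1) = P(p) + (6^p(-10p - 17)) = (-6^p(2p + 1) + 1) + (6^p(-10p - 17)).
Simplifying, P(p+1) = -12·6^p·p - 18·6^p + 1 = -6^(p+1)(2(p+1) + 1) + 1,
which is the closed form with t = p+1.
Hence, by induction on t, the claim holds for every t ≥ 1.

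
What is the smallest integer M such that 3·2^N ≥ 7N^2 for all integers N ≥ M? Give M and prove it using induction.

At N = 6: 192 < 252, so the inequality fails and M ≥ 7. We prove 3·2^N ≥ 7N^2 for all N ≥ 7.
For the base case N = 7: 3·2^N = 384 and 7N^2 = 343, so 384 ≥ 343.
Suppose the result is true for N = p, so 3·2^p ≥ 7p^2.
Then 3·2^(p + 1) = 2·(3·2^p) ≥ 2·(7p^2).
Also, for p ≥ 7 we have 2·(7p^2) ≥ 7(p+1)^2, since 2 ≥ (1 + 1/p)^2 for all p ≥ 7.
Combining, 3·2^(p + 1) ≥ 7(p+1)^2.
This completes the induction.
Hence the smallest such M is 7.

M = 7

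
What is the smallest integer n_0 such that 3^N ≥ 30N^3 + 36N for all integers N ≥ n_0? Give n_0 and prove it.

At N = 9: 19683 < 22194, so the inequality fails and n_0 ≥ 10. We prove 3^N ≥ 30N^3 + 36N for all N ≥ 10.
For the base case N = 10: 3^N = 59049 and 30N^3 + 36N = 30360, so 59049 ≥ 30360.
Suppose the result is true for N = p, so 3^p ≥ 30p^3 + 36p.
Then 3^(p + 1) = 3·(3^p) ≥ 3·(30p^3 + 36p).
Also, for p ≥ 10 we have 3·(30p^3 + 36p) ≥ 30(p+1)^3 + 36(p+1), since 3·(30p^3 + 36p) − (30(p+1)^3 + 36(p+1)) = 60p^3 - 90p^2 - 18p - 66, which is nonnegative for all p ≥ 10.
Combining, 3^(p + 1) ≥ 30(p+1)^3 + 36(p+1).
By the principle of mathematical induction, the result holds for all N ≥ 10.
Hence the smallest such n_0 is 10.

n_0 = 10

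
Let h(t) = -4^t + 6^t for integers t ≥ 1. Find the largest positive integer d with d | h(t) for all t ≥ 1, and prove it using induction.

d = 2

Computing the first values: h(1) = 2 and h(2) = 20; gcd(2, 20) = 2, so d ≤ 2.
We prove 2 | -4^t + 6^t for all t ≥ 1 by induction on t.
When t = 1: h(1) = 2 = 2·(1), so 2 | h(1).
Inductive step: suppose the statement holds for some j ≥ 1, i.e. 2 | h(j). Then
6^{j+1} − 4^{j+1} = 6·6^j − 4·4^j = 6·(6^j − 4^j) + (2)·4^j. The first term is divisible by 2 by the inductive hypothesis, and the second term (2)·4^j is divisible by 2 since 2 | 2. Hence 2 | h(j+1).
Hence, by induction on t, the claim holds for every t ≥ 1.
Therefore the largest such d is 2.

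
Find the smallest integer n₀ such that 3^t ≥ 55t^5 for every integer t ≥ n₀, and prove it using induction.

At t = 16: 43046721 < 57671680, so the inequality fails and n₀ ≥ 17. We prove 3^t ≥ 55t^5 for all t ≥ 17.
Base step (t = 17): 3^t = 129140163 and 55t^5 = 78092135, so 129140163 ≥ 78092135.
Inductive step: suppose the statement holds for some m ≥ 17, so 3^m ≥ 55m^5.
Then 3^(m + 1) = 3·(3^m) ≥ 3·(55m^5).
Also, for m ≥ 17 we have 3·(55m^5) ≥ 55(m+1)^5, since 3 ≥ (1 + 1/m)^5 for all m ≥ 17.
Combining, 3^(m + 1) ≥ 55(m+1)^5.
This completes the induction.
Hence the smallest such n₀ is 17.

n₀ = 17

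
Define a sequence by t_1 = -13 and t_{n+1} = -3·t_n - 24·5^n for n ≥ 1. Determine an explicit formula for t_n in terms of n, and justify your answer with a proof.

Computing the first terms: t_1 = -13, t_2 = -81, t_3 = -357. This suggests t_n = 2(-3)^(n - 1) - 3·5^n.
For the base case n = 1: the formula gives -13 = -13 = t_1.
Suppose the result is true for n = i, so t_i = 2(-3)^(i - 1) - 3·5^i.
Then t_{i+1} = -3·t_i - 24·5^i = -3·(2(-3)^(i - 1) - 3·5^i) - 24·5^i = 2(-3)^i - 3·5^(i + 1) = 2(-3)^((i+1) - 1) - 3·5^(i+1),
which is the claimed formula at n = i+1.
By induction, the statement is established for all n ≥ 1.

t_n = 2(-3)^(n - 1) - 3·5^n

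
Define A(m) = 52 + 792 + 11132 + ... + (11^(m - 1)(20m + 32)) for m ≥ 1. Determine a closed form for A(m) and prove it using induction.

We claim A(m) = 11^m(2m + 3) - 3 for all m ≥ 1.
For the base case m = 1: A(1) = 52, and the closed form gives 52. They agree.
Inductive step: assume the claim holds for m = p, so A(p) = 11^p(2p + 3) - 3.
Then A(p+1) = A(p) + (11^p(20p + 52)) = (11^p(2p + 3) - 3) + (11^p(20p + 52)).
Simplifying, A(p+1) = 22·11^p·p + 55·11^p - 3 = 11^(p+1)(2(p+1) + 3) - 3,
which is the closed form with m = p+1.
By induction, the statement is established for all m ≥ 1.

A(m) = 11^m(2m + 3) - 3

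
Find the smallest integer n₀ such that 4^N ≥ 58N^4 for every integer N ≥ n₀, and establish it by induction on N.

At N = 9: 262144 < 380538, so the inequality fails and n₀ ≥ 10. We prove 4^N ≥ 58N^4 for all N ≥ 10.
For the base case N = 10: 4^N = 1048576 and 58N^4 = 580000, so 1048576 ≥ 580000.
For the inductive step, assume it holds for an arbitrary p ≥ 10, so 4^p ≥ 58p^4.
Then 4^(p + 1) = 4·(4^p) ≥ 4·(58p^4).
Also, for p ≥ 10 we have 4·(58p^4) ≥ 58(p+1)^4, since 4 ≥ (1 + 1/p)^4 for all p ≥ 10.
Combining, 4^(p + 1) ≥ 58(p+1)^4.
By induction, the statement is established for all N ≥ 10.
Hence the smallest such n₀ is 10.

n₀ = 10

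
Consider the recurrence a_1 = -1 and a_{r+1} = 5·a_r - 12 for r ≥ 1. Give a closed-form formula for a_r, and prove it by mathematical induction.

Computing the first terms: a_1 = -1, a_2 = -17, a_3 = -97. This suggests a_r = -4·5^(r - 1) + 3.
Base step (r = 1): the formula gives -1 = -1 = a_1.
Inductive step: suppose the statement holds for some k ≥ 1, so a_k = -4·5^(k - 1) + 3.
Then a_{k+1} = 5·a_k - 12 = 5·(-4·5^(k - 1) + 3) - 12 = -4·5^k + 3 = -4·5^((k+1) - 1) + 3,
which is the claimed formula at r = k+1.
By induction, the statement is established for all r ≥ 1.

a_r = -4·5^(r - 1) + 3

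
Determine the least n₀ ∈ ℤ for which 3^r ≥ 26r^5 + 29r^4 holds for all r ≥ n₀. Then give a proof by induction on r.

At r = 15: 14348907 < 21211875, so the inequality fails and n₀ ≥ 16. We prove 3^r ≥ 26r^5 + 29r^4 for all r ≥ 16.
Base step (r = 16): 3^r = 43046721 and 26r^5 + 29r^4 = 29163520, so 43046721 ≥ 29163520.
Suppose the result is true for r = p, so 3^p ≥ 26p^5 + 29p^4.
Then 3^(p + 1) = 3·(3^p) ≥ 3·(26p^5 + 29p^4).
Also, for p ≥ 16 we have 3·(26p^5 + 29p^4) ≥ 26(p+1)^5 + 29(p+1)^4, since 3·(26p^5 + 29p^4) − (26(p+1)^5 + 29(p+1)^4) = 52p^5 - 72p^4 - 376p^3 - 434p^2 - 246p - 55, which is nonnegative for all p ≥ 16.
Combining, 3^(p + 1) ≥ 26(p+1)^5 + 29(p+1)^4.
By induction, the statement is established for all r ≥ 16.
Hence the smallest such n₀ is 16.

n₀ = 16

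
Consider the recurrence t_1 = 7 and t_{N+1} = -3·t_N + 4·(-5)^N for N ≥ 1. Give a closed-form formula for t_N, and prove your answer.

Computing the first terms: t_1 = 7, t_2 = -41, t_3 = 223. This suggests t_N = (-3)^N - 2(-5)^N.
Base case (N = 1): the formula gives 7 = 7 = t_1.
For the inductive step, assume it holds for an arbitrary r ≥ 1, so t_r = (-3)^r - 2(-5)^r.
Then t_{r+1} = -3·t_r + 4·(-5)^r = -3·((-3)^r - 2(-5)^r) + 4·(-5)^r = (-3)^(r + 1) - 2(-5)^(r + 1),
which is the claimed formula at N = r+1.
This completes the induction.

t_N = (-3)^N - 2(-5)^N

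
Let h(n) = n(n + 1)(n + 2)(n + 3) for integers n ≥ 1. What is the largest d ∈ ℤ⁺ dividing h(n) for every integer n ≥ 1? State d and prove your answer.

Computing the first values: h(1) = 24 and h(2) = 120; gcd(24, 120) = 24, so d ≤ 24.
We prove 24 | n(n + 1)(n + 2)(n + 3) for all n ≥ 1 by induction on n.
Base step (n = 1): h(1) = 24 = 24·(1), so 24 | h(1).
Inductive step: assume the claim holds for n = i, i.e. 24 | h(i). Then
h(i+1) − h(i) = (i+1)·(i+2)·(i+3)·(i+4) − i·(i+1)·(i+2)·(i+3) = (i+1)·(i+2)·(i+3)·[(i+4) − i] = 4·(i+1)·(i+2)·(i+3). The product of 3 consecutive integers is divisible by (3)! = 6, so h(i+1) − h(i) is divisible by 4·6 = 24. By the inductive hypothesis 24 | h(i), hence 24 | h(i+1).
Hence, by induction on n, the claim holds for every n ≥ 1.
Therefore the largest such d is 24.

d = 24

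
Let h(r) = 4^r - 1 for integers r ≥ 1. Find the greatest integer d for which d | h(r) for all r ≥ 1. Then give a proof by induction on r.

d = 3

Computing the first values: h(1) = 3 and h(2) = 15; gcd(3, 15) = 3, so d ≤ 3.
We prove 3 | 4^r - 1 for all r ≥ 1 by induction on r.
For the base case r = 1: h(1) = 3 = 3·(1), so 3 | h(1).
Suppose the result is true for r = m, i.e. 3 | h(m). Then
4^{m+1} − 1^{m+1} = 4·4^m − 1·1^m = 4·(4^m − 1^m) + (3)·1^m. The first term is divisible by 3 by the inductive hypothesis, and the second term (3)·1^m is divisible by 3 since 3 | 3. Hence 3 | h(m+1).
By induction, the statement is established for all r ≥ 1.
Therefore the largest such d is 3.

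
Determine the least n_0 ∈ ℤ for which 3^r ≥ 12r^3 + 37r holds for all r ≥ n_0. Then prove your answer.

n_0 = 8

At r = 7: 2187 < 4375, so the inequality fails and n_0 ≥ 8. We prove 3^r ≥ 12r^3 + 37r for all r ≥ 8.
Base case (r = 8): 3^r = 6561 and 12r^3 + 37r = 6440, so 6561 ≥ 6440.
For the inductive step, assume it holds for an arbitrary j ≥ 8, so 3^j ≥ 12j^3 + 37j.
Then 3^(j + 1) = 3·(3^j) ≥ 3·(12j^3 + 37j).
Also, for j ≥ 8 we have 3·(12j^3 + 37j) ≥ 12(j+1)^3 + 37(j+1), since 3·(12j^3 + 37j) − (12(j+1)^3 + 37(j+1)) = 24j^3 - 36j^2 + 38j - 49, which is nonnegative for all j ≥ 8.
Combining, 3^(j + 1) ≥ 12(j+1)^3 + 37(j+1).
This completes the induction.
Hence the smallest such n_0 is 8.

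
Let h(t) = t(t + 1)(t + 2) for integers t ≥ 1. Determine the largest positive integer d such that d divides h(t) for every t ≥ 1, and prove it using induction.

Computing the first values: h(1) = 6 and h(2) = 24; gcd(6, 24) = 6, so d ≤ 6.
We prove 6 | t(t + 1)(t + 2) for all t ≥ 1 by induction on t.
Base step (t = 1): h(1) = 6 = 6·(1), so 6 | h(1).
Inductive step: suppose the statement holds for some m ≥ 1, i.e. 6 | h(m). Then
h(m+1) − h(m) = (m+1)·(m+2)·(m+3) − m·(m+1)·(m+2) = (m+1)·(m+2)·[(m+3) − m] = 3·(m+1)·(m+2). The product of 2 consecutive integers is divisible by (2)! = 2, so h(m+1) − h(m) is divisible by 3·2 = 6. By the inductive hypothesis 6 | h(m), hence 6 | h(m+1).
By the principle of mathematical induction, the result holds for all t ≥ 1.
Therefore the largest such d is 6.

d = 6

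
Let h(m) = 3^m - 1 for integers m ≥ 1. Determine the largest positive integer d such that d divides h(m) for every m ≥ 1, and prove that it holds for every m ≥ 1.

d = 2

Computing the first values: h(1) = 2 and h(2) = 8; gcd(2, 8) = 2, so d ≤ 2.
We prove 2 | 3^m - 1 for all m ≥ 1 by induction on m.
When m = 1: h(1) = 2 = 2·(1), so 2 | h(1).
Suppose the result is true for m = i, i.e. 2 | h(i). Then
3^{i+1} − 1^{i+1} = 3·3^i − 1·1^i = 3·(3^i − 1^i) + (2)·1^i. The first term is divisible by 2 by the inductive hypothesis, and the second term (2)·1^i is divisible by 2 since 2 | 2. Hence 2 | h(i+1).
This completes the induction.
Therefore the largest such d is 2.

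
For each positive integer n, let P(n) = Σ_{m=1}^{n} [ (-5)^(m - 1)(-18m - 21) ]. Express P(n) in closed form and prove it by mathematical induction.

We claim P(n) = (-5)^n(3n + 4) - 4 for all n ≥ 1.
Base case (n = 1): P(1) = -39, and the closed form gives -39. They agree.
Suppose the result is true for n = m, so P(m) = (-5)^m(3m + 4) - 4.
Then P(m+1) = P(m) + ((-5)^m(-18m - 39)) = ((-5)^m(3m + 4) - 4) + ((-5)^m(-18m - 39)).
Simplifying, P(m+1) = -15(-5)^m·m - 35(-5)^m - 4 = (-5)^(m+1)(3(m+1) + 4) - 4,
which is the closed form with n = m+1.
By induction, the statement is established for all n ≥ 1.

P(n) = (-5)^n(3n + 4) - 4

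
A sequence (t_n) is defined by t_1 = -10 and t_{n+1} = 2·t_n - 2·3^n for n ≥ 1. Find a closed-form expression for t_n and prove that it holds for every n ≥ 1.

t_n = -2^(n + 1) - 2·3^n

Computing the first terms: t_1 = -10, t_2 = -26, t_3 = -70. This suggests t_n = -2^(n + 1) - 2·3^n.
For the base case n = 1: the formula gives -10 = -10 = t_1.
Suppose the result is true for n = k, so t_k = -2^(k + 1) - 2·3^k.
Then t_{k+1} = 2·t_k - 2·3^k = 2·(-2^(k + 1) - 2·3^k) - 2·3^k = -2^(k + 2) - 2·3^(k + 1) = -2^((k+1) + 1) - 2·3^(k+1),
which is the claimed formula at n = k+1.
By the principle of mathematical induction, the result holds for all n ≥ 1.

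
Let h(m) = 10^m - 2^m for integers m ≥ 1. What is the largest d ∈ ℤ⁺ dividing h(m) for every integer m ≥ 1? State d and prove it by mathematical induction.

d = 8

Computing the first values: h(1) = 8 and h(2) = 96; gcd(8, 96) = 8, so d ≤ 8.
We prove 8 | 10^m - 2^m for all m ≥ 1 by induction on m.
Base case (m = 1): h(1) = 8 = 8·(1), so 8 | h(1).
Inductive step: suppose the statement holds for some r ≥ 1, i.e. 8 | h(r). Then
10^{r+1} − 2^{r+1} = 10·10^r − 2·2^r = 10·(10^r − 2^r) + (8)·2^r. The first term is divisible by 8 by the inductive hypothesis, and the second term (8)·2^r is divisible by 8 since 8 | 8. Hence 8 | h(r+1).
By the principle of mathematical induction, the result holds for all m ≥ 1.
Therefore the largest such d is 8.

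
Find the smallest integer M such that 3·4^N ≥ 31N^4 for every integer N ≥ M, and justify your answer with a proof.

At N = 7: 49152 < 74431, so the inequality fails and M ≥ 8. We prove 3·4^N ≥ 31N^4 for all N ≥ 8.
For the base case N = 8: 3·4^N = 196608 and 31N^4 = 126976, so 196608 ≥ 126976.
For the inductive step, assume it holds for an arbitrary i ≥ 8, so 3·4^i ≥ 31i^4.
Then 3·4^(i + 1) = 4·(3·4^i) ≥ 4·(31i^4).
Also, for i ≥ 8 we have 4·(31i^4) ≥ 31(i+1)^4, since 4 ≥ (1 + 1/i)^4 for all i ≥ 8.
Combining, 3·4^(i + 1) ≥ 31(i+1)^4.
This completes the induction.
Hence the smallest such M is 8.

M = 8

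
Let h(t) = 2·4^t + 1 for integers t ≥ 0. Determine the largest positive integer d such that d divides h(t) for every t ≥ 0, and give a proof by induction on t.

d = 3

Computing the first values: h(0) = 3 and h(1) = 9; gcd(3, 9) = 3, so d ≤ 3.
We prove 3 | 2·4^t + 1 for all t ≥ 0 by induction on t.
When t = 0: h(0) = 3 = 3·(1), so 3 | h(0).
For the inductive step, assume it holds for an arbitrary p ≥ 0, i.e. 3 | h(p). Then
h(p+1) = 2·4^(p+1) + 1 = 4·(2·4^p + 1) - 3 = 4·h(p) - 3. The first term is divisible by 3 by the inductive hypothesis, and -3 is divisible by 3. Hence 3 | h(p+1).
Hence, by induction on t, the claim holds for every t ≥ 0.
Therefore the largest such d is 3.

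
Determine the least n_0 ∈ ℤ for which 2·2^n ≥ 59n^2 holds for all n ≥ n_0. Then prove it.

n_0 = 13

At n = 12: 8192 < 8496, so the inequality fails and n_0 ≥ 13. We prove 2·2^n ≥ 59n^2 for all n ≥ 13.
Base step (n = 13): 2·2^n = 16384 and 59n^2 = 9971, so 16384 ≥ 9971.
Inductive step: assume the claim holds for n = j, so 2·2^j ≥ 59j^2.
Then 2·2^(j + 1) = 2·(2·2^j) ≥ 2·(59j^2).
Also, for j ≥ 13 we have 2·(59j^2) ≥ 59(j+1)^2, since 2 ≥ (1 + 1/j)^2 for all j ≥ 13.
Combining, 2·2^(j + 1) ≥ 59(j+1)^2.
By induction, the statement is established for all n ≥ 13.
Hence the smallest such n_0 is 13.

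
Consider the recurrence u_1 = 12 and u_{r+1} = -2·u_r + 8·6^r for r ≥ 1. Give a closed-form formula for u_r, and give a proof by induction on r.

u_r = -3(-2)^r + 6^r

Computing the first terms: u_1 = 12, u_2 = 24, u_3 = 240. This suggests u_r = -3(-2)^r + 6^r.
Base case (r = 1): the formula gives 12 = 12 = u_1.
Inductive step: assume the claim holds for r = p, so u_p = -3(-2)^p + 6^p.
Then u_{p+1} = -2·u_p + 8·6^p = -2·(-3(-2)^p + 6^p) + 8·6^p = -3(-2)^(p + 1) + 6^(p + 1),
which is the claimed formula at r = p+1.
By induction, the statement is established for all r ≥ 1.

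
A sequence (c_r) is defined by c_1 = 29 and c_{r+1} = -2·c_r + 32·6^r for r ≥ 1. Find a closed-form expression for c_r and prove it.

Computing the first terms: c_1 = 29, c_2 = 134, c_3 = 884. This suggests c_r = 5(-2)^(r - 1) + 4·6^r.
Base step (r = 1): the formula gives 29 = 29 = c_1.
Inductive step: assume the claim holds for r = m, so c_m = 5(-2)^(m - 1) + 4·6^m.
Then c_{m+1} = -2·c_m + 32·6^m = -2·(5(-2)^(m - 1) + 4·6^m) + 32·6^m = 5(-2)^m + 4·6^(m + 1) = 5(-2)^((m+1) - 1) + 4·6^(m+1),
which is the claimed formula at r = m+1.
Hence, by induction on r, the claim holds for every r ≥ 1.

c_r = 5(-2)^(r - 1) + 4·6^r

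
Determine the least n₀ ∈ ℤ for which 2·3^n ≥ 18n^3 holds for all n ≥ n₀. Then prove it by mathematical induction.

At n = 7: 4374 < 6174, so the inequality fails and n₀ ≥ 8. We prove 2·3^n ≥ 18n^3 for all n ≥ 8.
Base step (n = 8): 2·3^n = 13122 and 18n^3 = 9216, so 13122 ≥ 9216.
For the inductive step, assume it holds for an arbitrary k ≥ 8, so 2·3^k ≥ 18k^3.
Then 2·3^(k + 1) = 3·(2·3^k) ≥ 3·(18k^3).
Also, for k ≥ 8 we have 3·(18k^3) ≥ 18(k+1)^3, since 3 ≥ (1 + 1/k)^3 for all k ≥ 8.
Combining, 2·3^(k + 1) ≥ 18(k+1)^3.
By the principle of mathematical induction, the result holds for all n ≥ 8.
Hence the smallest such n₀ is 8.

n₀ = 8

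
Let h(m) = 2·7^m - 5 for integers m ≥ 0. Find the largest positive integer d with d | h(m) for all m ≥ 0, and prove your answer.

d = 3

Computing the first values: h(0) = -3 and h(1) = 9; gcd(-3, 9) = 3, so d ≤ 3.
We prove 3 | 2·7^m - 5 for all m ≥ 0 by induction on m.
For the base case m = 0: h(0) = -3 = 3·(-1), so 3 | h(0).
Inductive step: suppose the statement holds for some i ≥ 0, i.e. 3 | h(i). Then
h(i+1) = 2·7^(i+1) - 5 = 7·(2·7^i - 5) + 30 = 7·h(i) + 30. The first term is divisible by 3 by the inductive hypothesis, and 30 is divisible by 3. Hence 3 | h(i+1).
Hence, by induction on m, the claim holds for every m ≥ 0.
Therefore the largest such d is 3.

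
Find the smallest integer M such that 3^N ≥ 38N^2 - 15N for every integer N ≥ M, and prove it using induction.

M = 7

At N = 6: 729 < 1278, so the inequality fails and M ≥ 7. We prove 3^N ≥ 38N^2 - 15N for all N ≥ 7.
Base step (N = 7): 3^N = 2187 and 38N^2 - 15N = 1757, so 2187 ≥ 1757.
Suppose the result is true for N = r, so 3^r ≥ 38r^2 - 15r.
Then 3^(r + 1) = 3·(3^r) ≥ 3·(38r^2 - 15r).
Also, for r ≥ 7 we have 3·(38r^2 - 15r) ≥ 38(r+1)^2 - 15(r+1), since 3·(38r^2 - 15r) − (38(r+1)^2 - 15(r+1)) = 76r^2 - 106r - 23, which is nonnegative for all r ≥ 7.
Combining, 3^(r + 1) ≥ 38(r+1)^2 - 15(r+1).
This completes the induction.
Hence the smallest such M is 7.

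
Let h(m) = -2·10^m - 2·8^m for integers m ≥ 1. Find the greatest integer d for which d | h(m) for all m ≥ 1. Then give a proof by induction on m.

Computing the first values: h(1) = -36 and h(2) = -328; gcd(-36, -328) = 4, so d ≤ 4.
We prove 4 | -2·10^m - 2·8^m for all m ≥ 1 by induction on m.
When m = 1: h(1) = -36 = 4·(-9), so 4 | h(1).
Inductive step: assume the claim holds for m = p, i.e. 4 | h(p). Then
h(p+1) − 10·h(p) = (-2·10^(p+1) - 2·8^(p+1)) − 10·(-2·10^p - 2·8^p) = (-2)·8^p·(8 − 10) = (4)·8^p. Since 4 | h(p) by the inductive hypothesis, 4 | 10·h(p); and 4 | 4 since 4 = 4·1. Therefore 4 | h(p+1).
Hence, by induction on m, the claim holds for every m ≥ 1.
Therefore the largest such d is 4.

d = 4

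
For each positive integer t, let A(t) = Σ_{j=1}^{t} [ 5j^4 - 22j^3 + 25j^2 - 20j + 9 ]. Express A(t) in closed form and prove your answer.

A(t) = t(t^4 - 3t^3 - t^2 - 3t + 3)

We claim A(t) = t(t^4 - 3t^3 - t^2 - 3t + 3) for all t ≥ 1.
When t = 1: A(1) = -3, and the closed form gives -3. They agree.
Inductive step: assume the claim holds for t = j, so A(j) = j(j^4 - 3j^3 - j^2 - 3j + 3).
Then A(j+1) = A(j) + (5j^4 - 2j^3 - 11j^2 - 16j - 3) = (j(j^4 - 3j^3 - j^2 - 3j + 3)) + (5j^4 - 2j^3 - 11j^2 - 16j - 3).
Simplifying, A(j+1) = (j + 1)(j^4 + j^3 - 4j^2 - 10j - 3) = (j+1)((j+1)^4 - 3(j+1)^3 - (j+1)^2 - 3(j+1) + 3),
which is the closed form with t = j+1.
By the principle of mathematical induction, the result holds for all t ≥ 1.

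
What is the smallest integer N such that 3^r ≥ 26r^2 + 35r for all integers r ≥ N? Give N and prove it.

At r = 6: 729 < 1146, so the inequality fails and N ≥ 7. We prove 3^r ≥ 26r^2 + 35r for all r ≥ 7.
Base step (r = 7): 3^r = 2187 and 26r^2 + 35r = 1519, so 2187 ≥ 1519.
For the inductive step, assume it holds for an arbitrary j ≥ 7, so 3^j ≥ 26j^2 + 35j.
Then 3^(j + 1) = 3·(3^j) ≥ 3·(26j^2 + 35j).
Also, for j ≥ 7 we have 3·(26j^2 + 35j) ≥ 26(j+1)^2 + 35(j+1), since 3·(26j^2 + 35j) − (26(j+1)^2 + 35(j+1)) = 52j^2 + 18j - 61, which is nonnegative for all j ≥ 7.
Combining, 3^(j + 1) ≥ 26(j+1)^2 + 35(j+1).
By the principle of mathematical induction, the result holds for all r ≥ 7.
Hence the smallest such N is 7.

N = 7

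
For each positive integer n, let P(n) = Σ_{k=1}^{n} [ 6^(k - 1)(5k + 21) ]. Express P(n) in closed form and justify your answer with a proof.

We claim P(n) = 6^n(n + 4) - 4 for all n ≥ 1.
When n = 1: P(1) = 26, and the closed form gives 26. They agree.
Suppose the result is true for n = k, so P(k) = 6^k(k + 4) - 4.
Then P(k+1) = P(k) + (6^k(5k + 26)) = (6^k(k + 4) - 4) + (6^k(5k + 26)).
Simplifying, P(k+1) = 6·6^k·k + 30·6^k - 4 = 6^(k+1)((k+1) + 4) - 4,
which is the closed form with n = k+1.
Hence, by induction on n, the claim holds for every n ≥ 1.

P(n) = 6^n(n + 4) - 4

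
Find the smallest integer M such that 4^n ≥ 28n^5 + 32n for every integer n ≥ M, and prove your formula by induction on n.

At n = 11: 4194304 < 4509780, so the inequality fails and M ≥ 12. We prove 4^n ≥ 28n^5 + 32n for all n ≥ 12.
When n = 12: 4^n = 16777216 and 28n^5 + 32n = 6967680, so 16777216 ≥ 6967680.
Inductive step: suppose the statement holds for some j ≥ 12, so 4^j ≥ 28j^5 + 32j.
Then 4^(j + 1) = 4·(4^j) ≥ 4·(28j^5 + 32j).
Also, for j ≥ 12 we have 4·(28j^5 + 32j) ≥ 28(j+1)^5 + 32(j+1), since 4·(28j^5 + 32j) − (28(j+1)^5 + 32(j+1)) = 84j^5 - 140j^4 - 280j^3 - 280j^2 - 44j - 60, which is nonnegative for all j ≥ 12.
Combining, 4^(j + 1) ≥ 28(j+1)^5 + 32(j+1).
This completes the induction.
Hence the smallest such M is 12.

M = 12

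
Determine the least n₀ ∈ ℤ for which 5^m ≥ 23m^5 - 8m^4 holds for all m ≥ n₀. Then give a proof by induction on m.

n₀ = 9

At m = 8: 390625 < 720896, so the inequality fails and n₀ ≥ 9. We prove 5^m ≥ 23m^5 - 8m^4 for all m ≥ 9.
When m = 9: 5^m = 1953125 and 23m^5 - 8m^4 = 1305639, so 1953125 ≥ 1305639.
Inductive step: assume the claim holds for m = p, so 5^p ≥ 23p^5 - 8p^4.
Then 5^(p + 1) = 5·(5^p) ≥ 5·(23p^5 - 8p^4).
Also, for p ≥ 9 we have 5·(23p^5 - 8p^4) ≥ 23(p+1)^5 - 8(p+1)^4, since 5·(23p^5 - 8p^4) − (23(p+1)^5 - 8(p+1)^4) = 92p^5 - 147p^4 - 198p^3 - 182p^2 - 83p - 15, which is nonnegative for all p ≥ 9.
Combining, 5^(p + 1) ≥ 23(p+1)^5 - 8(p+1)^4.
This completes the induction.
Hence the smallest such n₀ is 9.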